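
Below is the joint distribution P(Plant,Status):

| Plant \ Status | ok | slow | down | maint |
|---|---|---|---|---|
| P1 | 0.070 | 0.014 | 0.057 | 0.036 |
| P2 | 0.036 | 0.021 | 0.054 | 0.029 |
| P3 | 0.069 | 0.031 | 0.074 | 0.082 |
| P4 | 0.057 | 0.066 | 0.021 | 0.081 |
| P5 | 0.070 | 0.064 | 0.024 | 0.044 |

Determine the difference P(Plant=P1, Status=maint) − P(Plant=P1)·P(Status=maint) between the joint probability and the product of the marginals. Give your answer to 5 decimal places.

-0.01214

P(Plant=P1) = 0.070 + 0.014 + 0.057 + 0.036 = 0.177.
P(Status=maint) = 0.036 + 0.029 + 0.082 + 0.081 + 0.044 = 0.272.
P(Plant=P1, Status=maint) − P(Plant=P1)P(Status=maint) = 0.036 − 0.177×0.272 = -0.01214.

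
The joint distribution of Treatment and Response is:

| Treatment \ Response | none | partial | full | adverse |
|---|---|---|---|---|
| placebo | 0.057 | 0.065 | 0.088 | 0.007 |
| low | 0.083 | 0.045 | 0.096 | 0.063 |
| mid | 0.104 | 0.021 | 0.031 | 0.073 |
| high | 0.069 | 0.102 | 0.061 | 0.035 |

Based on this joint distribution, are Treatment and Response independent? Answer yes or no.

P(Treatment=high) = 0.267 and P(Response=partial) = 0.233, so their product is 0.06221, but P(Treatment=high, Response=partial) = 0.102. Since these differ, Treatment and Response are not independent.

no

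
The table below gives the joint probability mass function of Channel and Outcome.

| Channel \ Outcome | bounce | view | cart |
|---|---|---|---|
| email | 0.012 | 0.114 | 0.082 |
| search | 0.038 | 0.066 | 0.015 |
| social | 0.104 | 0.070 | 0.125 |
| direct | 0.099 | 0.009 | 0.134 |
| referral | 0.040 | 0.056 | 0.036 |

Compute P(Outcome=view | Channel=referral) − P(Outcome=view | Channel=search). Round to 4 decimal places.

-0.1304

P(Channel=referral) = 0.040 + 0.056 + 0.036 = 0.132; P(Outcome=view | Channel=referral) = 0.056/0.132 = 0.42424.
P(Channel=search) = 0.038 + 0.066 + 0.015 = 0.119; P(Outcome=view | Channel=search) = 0.066/0.119 = 0.55462.
Difference = -0.1304.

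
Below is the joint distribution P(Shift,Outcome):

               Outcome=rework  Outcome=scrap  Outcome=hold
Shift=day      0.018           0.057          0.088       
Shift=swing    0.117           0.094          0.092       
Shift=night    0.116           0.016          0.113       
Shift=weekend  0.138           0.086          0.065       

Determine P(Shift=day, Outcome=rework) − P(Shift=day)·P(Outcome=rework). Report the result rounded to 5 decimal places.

P(Shift=day) = 0.018 + 0.057 + 0.088 = 0.163.
P(Outcome=rework) = 0.018 + 0.117 + 0.116 + 0.138 = 0.389.
P(Shift=day, Outcome=rework) − P(Shift=day)P(Outcome=rework) = 0.018 − 0.163×0.389 = -0.04541.

-0.04541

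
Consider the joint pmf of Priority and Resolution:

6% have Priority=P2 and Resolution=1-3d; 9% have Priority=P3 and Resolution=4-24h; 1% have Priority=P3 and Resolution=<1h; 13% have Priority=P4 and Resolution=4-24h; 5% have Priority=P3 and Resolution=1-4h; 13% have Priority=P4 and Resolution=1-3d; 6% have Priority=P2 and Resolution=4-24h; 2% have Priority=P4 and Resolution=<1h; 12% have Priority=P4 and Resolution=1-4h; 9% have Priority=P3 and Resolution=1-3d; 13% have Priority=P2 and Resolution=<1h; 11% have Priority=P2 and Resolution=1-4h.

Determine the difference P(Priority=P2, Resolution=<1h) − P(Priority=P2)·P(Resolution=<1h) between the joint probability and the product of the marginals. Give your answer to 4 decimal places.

P(Priority=P2) = 0.13 + 0.11 + 0.06 + 0.06 = 0.36.
P(Resolution=<1h) = 0.13 + 0.01 + 0.02 = 0.16.
P(Priority=P2, Resolution=<1h) − P(Priority=P2)P(Resolution=<1h) = 0.13 − 0.36×0.16 = 0.0724.

0.0724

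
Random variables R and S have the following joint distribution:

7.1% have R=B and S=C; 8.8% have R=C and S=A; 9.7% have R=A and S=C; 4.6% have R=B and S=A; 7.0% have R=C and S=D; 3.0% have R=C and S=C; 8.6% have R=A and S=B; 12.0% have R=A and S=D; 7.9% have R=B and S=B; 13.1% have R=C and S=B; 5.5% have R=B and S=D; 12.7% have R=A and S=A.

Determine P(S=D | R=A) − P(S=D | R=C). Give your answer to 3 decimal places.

0.060

P(R=A) = 0.127 + 0.086 + 0.097 + 0.120 = 0.430; P(S=D | R=A) = 0.120/0.430 = 0.2791.
P(R=C) = 0.088 + 0.131 + 0.030 + 0.070 = 0.319; P(S=D | R=C) = 0.070/0.319 = 0.2194.
Difference = 0.060.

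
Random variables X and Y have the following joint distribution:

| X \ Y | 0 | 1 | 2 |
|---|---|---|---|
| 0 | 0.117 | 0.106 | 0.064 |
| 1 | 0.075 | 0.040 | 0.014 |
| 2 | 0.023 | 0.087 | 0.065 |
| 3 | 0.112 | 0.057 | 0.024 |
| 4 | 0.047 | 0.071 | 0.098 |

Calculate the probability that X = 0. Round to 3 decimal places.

0.287

P(X=0) = 0.117 + 0.106 + 0.064 = 0.287.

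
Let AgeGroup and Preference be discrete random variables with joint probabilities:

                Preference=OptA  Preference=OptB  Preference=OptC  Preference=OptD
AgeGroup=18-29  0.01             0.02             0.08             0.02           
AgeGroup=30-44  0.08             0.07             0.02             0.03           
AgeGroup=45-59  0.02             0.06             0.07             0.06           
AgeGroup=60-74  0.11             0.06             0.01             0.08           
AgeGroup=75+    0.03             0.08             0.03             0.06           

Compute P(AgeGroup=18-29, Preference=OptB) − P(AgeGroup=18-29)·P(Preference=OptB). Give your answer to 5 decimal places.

P(AgeGroup=18-29) = 0.01 + 0.02 + 0.08 + 0.02 = 0.13.
P(Preference=OptB) = 0.02 + 0.07 + 0.06 + 0.06 + 0.08 = 0.29.
P(AgeGroup=18-29, Preference=OptB) − P(AgeGroup=18-29)P(Preference=OptB) = 0.02 − 0.13×0.29 = -0.01770.

-0.01770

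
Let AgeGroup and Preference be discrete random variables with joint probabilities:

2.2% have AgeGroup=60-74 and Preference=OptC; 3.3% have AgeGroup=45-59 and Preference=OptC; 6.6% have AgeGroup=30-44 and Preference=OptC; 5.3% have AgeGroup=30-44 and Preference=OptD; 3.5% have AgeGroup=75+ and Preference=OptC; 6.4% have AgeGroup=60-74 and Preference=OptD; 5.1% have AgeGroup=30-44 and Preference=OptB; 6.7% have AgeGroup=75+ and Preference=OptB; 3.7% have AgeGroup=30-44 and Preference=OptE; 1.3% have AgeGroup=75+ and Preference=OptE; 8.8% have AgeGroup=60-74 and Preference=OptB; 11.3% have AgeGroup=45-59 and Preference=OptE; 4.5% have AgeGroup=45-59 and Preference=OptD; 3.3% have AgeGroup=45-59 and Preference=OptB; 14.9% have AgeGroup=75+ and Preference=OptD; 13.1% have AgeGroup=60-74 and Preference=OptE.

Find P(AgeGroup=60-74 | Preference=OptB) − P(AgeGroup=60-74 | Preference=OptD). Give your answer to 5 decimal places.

P(Preference=OptB) = 0.051 + 0.033 + 0.088 + 0.067 = 0.239; P(AgeGroup=60-74 | Preference=OptB) = 0.088/0.239 = 0.368201.
P(Preference=OptD) = 0.053 + 0.045 + 0.064 + 0.149 = 0.311; P(AgeGroup=60-74 | Preference=OptD) = 0.064/0.311 = 0.205788.
Difference = 0.16241.

0.16241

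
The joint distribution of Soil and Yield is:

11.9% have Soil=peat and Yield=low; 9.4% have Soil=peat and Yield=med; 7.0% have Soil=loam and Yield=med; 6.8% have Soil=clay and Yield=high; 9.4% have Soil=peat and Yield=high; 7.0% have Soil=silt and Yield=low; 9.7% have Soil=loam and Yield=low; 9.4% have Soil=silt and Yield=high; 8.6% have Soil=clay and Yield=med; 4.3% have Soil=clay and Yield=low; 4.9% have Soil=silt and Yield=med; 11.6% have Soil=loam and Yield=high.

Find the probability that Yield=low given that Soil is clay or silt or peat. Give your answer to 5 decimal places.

0.32357

P(Soil=clay) = 0.043 + 0.086 + 0.068 = 0.197.
P(Soil=silt) = 0.070 + 0.049 + 0.094 = 0.213.
P(Soil=peat) = 0.119 + 0.094 + 0.094 = 0.307.
P(Soil ∈ {clay, silt, peat}) = 0.197 + 0.213 + 0.307 = 0.717; P(Yield=low, Soil ∈ {clay, silt, peat}) = 0.043 + 0.070 + 0.119 = 0.232.
P(Yield=low | Soil ∈ {clay, silt, peat}) = 0.232/0.717 = 0.32357.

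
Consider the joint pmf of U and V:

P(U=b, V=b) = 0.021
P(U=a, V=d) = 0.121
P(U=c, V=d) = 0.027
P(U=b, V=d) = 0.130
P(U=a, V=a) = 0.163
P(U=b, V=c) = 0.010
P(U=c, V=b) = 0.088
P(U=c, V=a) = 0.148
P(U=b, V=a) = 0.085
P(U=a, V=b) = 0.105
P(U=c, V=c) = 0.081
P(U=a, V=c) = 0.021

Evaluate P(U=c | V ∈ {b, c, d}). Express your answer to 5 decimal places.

P(V=b) = 0.105 + 0.021 + 0.088 = 0.214.
P(V=c) = 0.021 + 0.010 + 0.081 = 0.112.
P(V=d) = 0.121 + 0.130 + 0.027 = 0.278.
P(V ∈ {b, c, d}) = 0.214 + 0.112 + 0.278 = 0.604; P(U=c, V ∈ {b, c, d}) = 0.088 + 0.081 + 0.027 = 0.196.
P(U=c | V ∈ {b, c, d}) = 0.196/0.604 = 0.32450.

0.32450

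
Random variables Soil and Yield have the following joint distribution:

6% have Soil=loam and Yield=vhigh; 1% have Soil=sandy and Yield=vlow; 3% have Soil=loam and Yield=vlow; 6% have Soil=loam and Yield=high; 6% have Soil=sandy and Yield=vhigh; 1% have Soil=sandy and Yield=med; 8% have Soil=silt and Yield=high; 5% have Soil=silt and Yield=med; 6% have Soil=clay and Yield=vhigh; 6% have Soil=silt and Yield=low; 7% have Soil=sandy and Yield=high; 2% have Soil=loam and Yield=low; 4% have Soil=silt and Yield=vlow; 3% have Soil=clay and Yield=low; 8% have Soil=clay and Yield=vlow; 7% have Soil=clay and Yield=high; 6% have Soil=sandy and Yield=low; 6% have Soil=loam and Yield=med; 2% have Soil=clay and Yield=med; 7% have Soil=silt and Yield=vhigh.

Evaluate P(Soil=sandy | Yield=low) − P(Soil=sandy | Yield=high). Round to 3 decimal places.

0.103

P(Yield=low) = 0.06 + 0.02 + 0.03 + 0.06 = 0.17; P(Soil=sandy | Yield=low) = 0.06/0.17 = 0.3529.
P(Yield=high) = 0.07 + 0.06 + 0.07 + 0.08 = 0.28; P(Soil=sandy | Yield=high) = 0.07/0.28 = 0.2500.
Difference = 0.103.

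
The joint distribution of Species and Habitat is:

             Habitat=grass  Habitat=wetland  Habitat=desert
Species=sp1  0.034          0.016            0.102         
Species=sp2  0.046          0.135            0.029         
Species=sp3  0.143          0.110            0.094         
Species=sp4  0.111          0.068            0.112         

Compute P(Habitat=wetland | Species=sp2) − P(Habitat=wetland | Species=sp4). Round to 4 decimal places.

0.4092

P(Species=sp2) = 0.046 + 0.135 + 0.029 = 0.210; P(Habitat=wetland | Species=sp2) = 0.135/0.210 = 0.64286.
P(Species=sp4) = 0.111 + 0.068 + 0.112 = 0.291; P(Habitat=wetland | Species=sp4) = 0.068/0.291 = 0.23368.
Difference = 0.4092.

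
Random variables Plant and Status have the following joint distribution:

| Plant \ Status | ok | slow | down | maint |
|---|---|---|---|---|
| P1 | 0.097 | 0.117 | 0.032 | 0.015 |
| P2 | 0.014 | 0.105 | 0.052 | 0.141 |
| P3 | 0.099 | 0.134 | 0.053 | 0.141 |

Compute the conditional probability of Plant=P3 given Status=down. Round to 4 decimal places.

P(Status=down) = 0.032 + 0.052 + 0.053 = 0.137.
P(Plant=P3 | Status=down) = 0.053/0.137 = 0.3869.

0.3869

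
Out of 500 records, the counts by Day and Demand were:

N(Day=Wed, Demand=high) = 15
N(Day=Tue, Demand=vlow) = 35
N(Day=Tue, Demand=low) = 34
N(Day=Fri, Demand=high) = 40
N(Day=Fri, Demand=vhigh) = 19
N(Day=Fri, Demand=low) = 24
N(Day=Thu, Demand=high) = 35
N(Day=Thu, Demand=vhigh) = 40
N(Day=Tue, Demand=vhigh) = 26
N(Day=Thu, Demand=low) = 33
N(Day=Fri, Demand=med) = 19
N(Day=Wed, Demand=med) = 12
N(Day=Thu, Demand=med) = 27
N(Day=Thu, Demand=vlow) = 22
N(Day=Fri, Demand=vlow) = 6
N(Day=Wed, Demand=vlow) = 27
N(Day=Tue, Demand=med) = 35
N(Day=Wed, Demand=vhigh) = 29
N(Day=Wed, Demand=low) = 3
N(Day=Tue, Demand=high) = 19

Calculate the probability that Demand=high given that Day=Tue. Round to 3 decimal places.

0.128

Total with Day=Tue: 35 + 34 + 35 + 19 + 26 = 149.
P(Demand=high | Day=Tue) = 19/149 = 0.128.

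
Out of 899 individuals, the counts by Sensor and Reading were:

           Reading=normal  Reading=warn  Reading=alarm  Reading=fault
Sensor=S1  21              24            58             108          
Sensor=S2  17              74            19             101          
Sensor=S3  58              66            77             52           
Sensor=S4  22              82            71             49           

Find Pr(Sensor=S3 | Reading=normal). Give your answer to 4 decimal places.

0.4915

Total with Reading=normal: 21 + 17 + 58 + 22 = 118.
P(Sensor=S3 | Reading=normal) = 58/118 = 0.4915.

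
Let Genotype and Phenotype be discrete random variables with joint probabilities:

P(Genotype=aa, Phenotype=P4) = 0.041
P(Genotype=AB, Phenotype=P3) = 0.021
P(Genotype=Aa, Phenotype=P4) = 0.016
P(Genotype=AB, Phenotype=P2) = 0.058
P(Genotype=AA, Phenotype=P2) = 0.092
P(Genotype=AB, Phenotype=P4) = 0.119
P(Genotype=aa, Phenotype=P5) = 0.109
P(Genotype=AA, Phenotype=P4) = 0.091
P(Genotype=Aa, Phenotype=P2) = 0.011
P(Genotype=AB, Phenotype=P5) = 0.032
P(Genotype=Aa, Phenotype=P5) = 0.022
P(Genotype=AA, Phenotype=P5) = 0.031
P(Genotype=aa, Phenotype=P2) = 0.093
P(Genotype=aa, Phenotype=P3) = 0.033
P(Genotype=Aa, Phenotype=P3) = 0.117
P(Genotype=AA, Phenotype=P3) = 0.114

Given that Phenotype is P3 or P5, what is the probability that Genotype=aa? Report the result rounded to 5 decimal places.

0.29645

P(Phenotype=P3) = 0.114 + 0.117 + 0.033 + 0.021 = 0.285.
P(Phenotype=P5) = 0.031 + 0.022 + 0.109 + 0.032 = 0.194.
P(Phenotype ∈ {P3, P5}) = 0.285 + 0.194 = 0.479; P(Genotype=aa, Phenotype ∈ {P3, P5}) = 0.033 + 0.109 = 0.142.
P(Genotype=aa | Phenotype ∈ {P3, P5}) = 0.142/0.479 = 0.29645.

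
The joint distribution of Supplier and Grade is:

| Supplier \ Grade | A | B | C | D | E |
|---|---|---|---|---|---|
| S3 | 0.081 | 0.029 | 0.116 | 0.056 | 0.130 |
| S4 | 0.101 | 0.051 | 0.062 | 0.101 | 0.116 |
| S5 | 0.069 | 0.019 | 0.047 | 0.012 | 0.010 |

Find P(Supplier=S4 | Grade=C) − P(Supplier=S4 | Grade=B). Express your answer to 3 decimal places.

-0.240

P(Grade=C) = 0.116 + 0.062 + 0.047 = 0.225; P(Supplier=S4 | Grade=C) = 0.062/0.225 = 0.2756.
P(Grade=B) = 0.029 + 0.051 + 0.019 = 0.099; P(Supplier=S4 | Grade=B) = 0.051/0.099 = 0.5152.
Difference = -0.240.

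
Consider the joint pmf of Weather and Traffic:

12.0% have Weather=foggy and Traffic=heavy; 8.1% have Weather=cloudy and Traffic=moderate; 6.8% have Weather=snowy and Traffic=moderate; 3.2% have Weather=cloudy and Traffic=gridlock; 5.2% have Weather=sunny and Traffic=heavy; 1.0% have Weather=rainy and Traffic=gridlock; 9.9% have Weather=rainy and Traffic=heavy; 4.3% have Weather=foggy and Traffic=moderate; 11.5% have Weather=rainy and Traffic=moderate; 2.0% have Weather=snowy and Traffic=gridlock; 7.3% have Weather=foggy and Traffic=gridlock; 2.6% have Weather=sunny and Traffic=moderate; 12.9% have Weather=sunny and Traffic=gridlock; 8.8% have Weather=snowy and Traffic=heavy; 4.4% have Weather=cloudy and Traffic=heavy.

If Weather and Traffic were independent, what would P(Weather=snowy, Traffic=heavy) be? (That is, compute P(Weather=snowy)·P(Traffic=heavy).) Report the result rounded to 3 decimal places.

P(Weather=snowy) = 0.068 + 0.088 + 0.020 = 0.176.
P(Traffic=heavy) = 0.052 + 0.044 + 0.099 + 0.088 + 0.120 = 0.403.
Product: 0.176 × 0.403 = 0.071.

0.071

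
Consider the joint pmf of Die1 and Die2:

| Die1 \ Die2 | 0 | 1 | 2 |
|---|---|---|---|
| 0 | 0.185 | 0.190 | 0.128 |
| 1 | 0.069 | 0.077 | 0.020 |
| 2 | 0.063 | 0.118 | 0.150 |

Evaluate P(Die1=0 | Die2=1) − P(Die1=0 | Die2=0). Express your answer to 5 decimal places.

P(Die2=1) = 0.190 + 0.077 + 0.118 = 0.385; P(Die1=0 | Die2=1) = 0.190/0.385 = 0.493506.
P(Die2=0) = 0.185 + 0.069 + 0.063 = 0.317; P(Die1=0 | Die2=0) = 0.185/0.317 = 0.583596.
Difference = -0.09009.

-0.09009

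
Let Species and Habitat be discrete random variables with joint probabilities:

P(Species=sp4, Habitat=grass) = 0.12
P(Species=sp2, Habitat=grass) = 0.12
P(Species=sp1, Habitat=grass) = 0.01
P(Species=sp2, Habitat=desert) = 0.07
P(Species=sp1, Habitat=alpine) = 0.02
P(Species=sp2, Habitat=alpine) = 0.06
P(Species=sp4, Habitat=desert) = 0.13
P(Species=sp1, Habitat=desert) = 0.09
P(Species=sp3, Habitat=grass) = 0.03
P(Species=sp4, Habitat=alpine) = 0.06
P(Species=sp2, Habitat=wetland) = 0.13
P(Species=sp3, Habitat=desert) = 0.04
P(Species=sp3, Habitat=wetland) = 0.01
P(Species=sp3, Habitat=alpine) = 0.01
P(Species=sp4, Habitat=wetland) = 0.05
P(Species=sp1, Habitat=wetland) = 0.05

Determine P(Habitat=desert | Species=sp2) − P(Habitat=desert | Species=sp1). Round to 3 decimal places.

P(Species=sp2) = 0.12 + 0.13 + 0.07 + 0.06 = 0.38; P(Habitat=desert | Species=sp2) = 0.07/0.38 = 0.1842.
P(Species=sp1) = 0.01 + 0.05 + 0.09 + 0.02 = 0.17; P(Habitat=desert | Species=sp1) = 0.09/0.17 = 0.5294.
Difference = -0.345.

-0.345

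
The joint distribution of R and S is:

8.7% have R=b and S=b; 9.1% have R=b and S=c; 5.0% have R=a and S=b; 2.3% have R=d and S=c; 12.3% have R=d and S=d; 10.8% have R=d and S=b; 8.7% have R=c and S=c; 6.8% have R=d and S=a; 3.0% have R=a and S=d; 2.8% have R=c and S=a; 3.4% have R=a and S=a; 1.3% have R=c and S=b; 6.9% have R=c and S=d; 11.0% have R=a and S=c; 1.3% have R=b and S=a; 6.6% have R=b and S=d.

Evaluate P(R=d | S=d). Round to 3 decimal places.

P(S=d) = 0.030 + 0.066 + 0.069 + 0.123 = 0.288.
P(R=d | S=d) = 0.123/0.288 = 0.427.

0.427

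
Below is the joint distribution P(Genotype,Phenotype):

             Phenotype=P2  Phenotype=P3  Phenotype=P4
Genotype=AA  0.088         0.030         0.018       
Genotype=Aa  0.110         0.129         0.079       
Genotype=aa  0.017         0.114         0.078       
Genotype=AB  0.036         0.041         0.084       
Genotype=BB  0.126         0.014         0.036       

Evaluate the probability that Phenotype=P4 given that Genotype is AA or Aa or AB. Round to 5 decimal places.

P(Genotype=AA) = 0.088 + 0.030 + 0.018 = 0.136.
P(Genotype=Aa) = 0.110 + 0.129 + 0.079 = 0.318.
P(Genotype=AB) = 0.036 + 0.041 + 0.084 = 0.161.
P(Genotype ∈ {AA, Aa, AB}) = 0.136 + 0.318 + 0.161 = 0.615; P(Phenotype=P4, Genotype ∈ {AA, Aa, AB}) = 0.018 + 0.079 + 0.084 = 0.181.
P(Phenotype=P4 | Genotype ∈ {AA, Aa, AB}) = 0.181/0.615 = 0.29431.

0.29431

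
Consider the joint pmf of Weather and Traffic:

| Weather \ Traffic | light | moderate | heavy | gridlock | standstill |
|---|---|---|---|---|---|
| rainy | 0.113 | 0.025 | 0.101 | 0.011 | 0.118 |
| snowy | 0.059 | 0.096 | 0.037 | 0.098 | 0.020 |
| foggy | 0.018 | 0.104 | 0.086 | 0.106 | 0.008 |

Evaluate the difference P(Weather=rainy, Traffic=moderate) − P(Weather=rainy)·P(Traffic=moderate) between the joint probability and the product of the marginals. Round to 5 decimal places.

P(Weather=rainy) = 0.113 + 0.025 + 0.101 + 0.011 + 0.118 = 0.368.
P(Traffic=moderate) = 0.025 + 0.096 + 0.104 = 0.225.
P(Weather=rainy, Traffic=moderate) − P(Weather=rainy)P(Traffic=moderate) = 0.025 − 0.368×0.225 = -0.05780.

-0.05780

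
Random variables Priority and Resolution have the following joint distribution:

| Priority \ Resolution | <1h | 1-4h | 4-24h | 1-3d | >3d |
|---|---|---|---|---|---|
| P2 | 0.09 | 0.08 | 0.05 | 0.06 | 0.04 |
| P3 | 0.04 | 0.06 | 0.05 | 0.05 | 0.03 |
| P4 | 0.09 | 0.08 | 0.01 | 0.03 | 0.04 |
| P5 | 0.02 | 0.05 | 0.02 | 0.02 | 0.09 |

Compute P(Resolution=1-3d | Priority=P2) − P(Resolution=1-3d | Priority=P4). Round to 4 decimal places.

P(Priority=P2) = 0.09 + 0.08 + 0.05 + 0.06 + 0.04 = 0.32; P(Resolution=1-3d | Priority=P2) = 0.06/0.32 = 0.18750.
P(Priority=P4) = 0.09 + 0.08 + 0.01 + 0.03 + 0.04 = 0.25; P(Resolution=1-3d | Priority=P4) = 0.03/0.25 = 0.12000.
Difference = 0.0675.

0.0675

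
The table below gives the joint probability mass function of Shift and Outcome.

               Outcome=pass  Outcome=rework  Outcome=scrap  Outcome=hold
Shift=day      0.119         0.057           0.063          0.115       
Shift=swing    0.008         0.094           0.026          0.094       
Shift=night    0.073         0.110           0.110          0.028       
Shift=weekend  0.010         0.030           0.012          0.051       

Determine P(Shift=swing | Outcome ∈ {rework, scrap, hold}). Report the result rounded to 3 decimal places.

0.271

P(Outcome=rework) = 0.057 + 0.094 + 0.110 + 0.030 = 0.291.
P(Outcome=scrap) = 0.063 + 0.026 + 0.110 + 0.012 = 0.211.
P(Outcome=hold) = 0.115 + 0.094 + 0.028 + 0.051 = 0.288.
P(Outcome ∈ {rework, scrap, hold}) = 0.291 + 0.211 + 0.288 = 0.790; P(Shift=swing, Outcome ∈ {rework, scrap, hold}) = 0.094 + 0.026 + 0.094 = 0.214.
P(Shift=swing | Outcome ∈ {rework, scrap, hold}) = 0.214/0.790 = 0.271.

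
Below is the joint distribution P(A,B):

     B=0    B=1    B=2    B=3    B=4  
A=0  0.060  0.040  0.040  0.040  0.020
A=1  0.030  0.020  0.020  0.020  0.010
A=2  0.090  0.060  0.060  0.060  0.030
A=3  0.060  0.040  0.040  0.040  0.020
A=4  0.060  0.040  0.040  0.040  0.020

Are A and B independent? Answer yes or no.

Every cell satisfies P(A,B) = P(A)·P(B). For instance P(A=4) = 0.200, P(B=1) = 0.200, and 0.200×0.200 = 0.040 matches the joint entry. So A and B are independent.

yes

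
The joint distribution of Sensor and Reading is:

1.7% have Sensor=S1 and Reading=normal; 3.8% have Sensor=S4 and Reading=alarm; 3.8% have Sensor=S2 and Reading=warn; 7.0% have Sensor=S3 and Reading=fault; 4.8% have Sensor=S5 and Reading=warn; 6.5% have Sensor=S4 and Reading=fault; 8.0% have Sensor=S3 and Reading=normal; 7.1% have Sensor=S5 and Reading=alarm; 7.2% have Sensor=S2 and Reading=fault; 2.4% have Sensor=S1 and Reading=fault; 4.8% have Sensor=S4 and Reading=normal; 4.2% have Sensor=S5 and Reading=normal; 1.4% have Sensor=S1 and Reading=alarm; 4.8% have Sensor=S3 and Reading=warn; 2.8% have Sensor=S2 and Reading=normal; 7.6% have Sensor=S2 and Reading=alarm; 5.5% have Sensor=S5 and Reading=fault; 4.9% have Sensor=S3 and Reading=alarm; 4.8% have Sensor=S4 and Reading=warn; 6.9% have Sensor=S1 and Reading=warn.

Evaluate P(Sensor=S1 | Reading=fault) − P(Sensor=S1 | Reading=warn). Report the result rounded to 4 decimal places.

P(Reading=fault) = 0.024 + 0.072 + 0.070 + 0.065 + 0.055 = 0.286; P(Sensor=S1 | Reading=fault) = 0.024/0.286 = 0.08392.
P(Reading=warn) = 0.069 + 0.038 + 0.048 + 0.048 + 0.048 = 0.251; P(Sensor=S1 | Reading=warn) = 0.069/0.251 = 0.27490.
Difference = -0.1910.

-0.1910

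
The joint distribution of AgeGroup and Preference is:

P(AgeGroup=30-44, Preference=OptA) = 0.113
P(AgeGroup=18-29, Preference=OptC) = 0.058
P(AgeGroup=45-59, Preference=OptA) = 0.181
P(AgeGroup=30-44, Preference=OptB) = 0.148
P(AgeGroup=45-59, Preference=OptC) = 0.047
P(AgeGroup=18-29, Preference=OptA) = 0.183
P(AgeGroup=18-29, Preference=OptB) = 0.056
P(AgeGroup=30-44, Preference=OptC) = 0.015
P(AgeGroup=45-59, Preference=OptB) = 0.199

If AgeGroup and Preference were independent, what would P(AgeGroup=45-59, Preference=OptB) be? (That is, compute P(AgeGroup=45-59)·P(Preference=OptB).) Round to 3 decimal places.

0.172

P(AgeGroup=45-59) = 0.181 + 0.199 + 0.047 = 0.427.
P(Preference=OptB) = 0.056 + 0.148 + 0.199 = 0.403.
Product: 0.427 × 0.403 = 0.172.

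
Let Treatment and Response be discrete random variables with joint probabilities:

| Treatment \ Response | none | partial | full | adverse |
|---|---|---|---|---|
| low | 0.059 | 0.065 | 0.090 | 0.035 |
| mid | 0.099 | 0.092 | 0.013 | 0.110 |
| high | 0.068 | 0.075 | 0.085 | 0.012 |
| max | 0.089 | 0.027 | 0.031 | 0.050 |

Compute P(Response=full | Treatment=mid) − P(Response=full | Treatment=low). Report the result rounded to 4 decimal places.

-0.3200

P(Treatment=mid) = 0.099 + 0.092 + 0.013 + 0.110 = 0.314; P(Response=full | Treatment=mid) = 0.013/0.314 = 0.04140.
P(Treatment=low) = 0.059 + 0.065 + 0.090 + 0.035 = 0.249; P(Response=full | Treatment=low) = 0.090/0.249 = 0.36145.
Difference = -0.3200.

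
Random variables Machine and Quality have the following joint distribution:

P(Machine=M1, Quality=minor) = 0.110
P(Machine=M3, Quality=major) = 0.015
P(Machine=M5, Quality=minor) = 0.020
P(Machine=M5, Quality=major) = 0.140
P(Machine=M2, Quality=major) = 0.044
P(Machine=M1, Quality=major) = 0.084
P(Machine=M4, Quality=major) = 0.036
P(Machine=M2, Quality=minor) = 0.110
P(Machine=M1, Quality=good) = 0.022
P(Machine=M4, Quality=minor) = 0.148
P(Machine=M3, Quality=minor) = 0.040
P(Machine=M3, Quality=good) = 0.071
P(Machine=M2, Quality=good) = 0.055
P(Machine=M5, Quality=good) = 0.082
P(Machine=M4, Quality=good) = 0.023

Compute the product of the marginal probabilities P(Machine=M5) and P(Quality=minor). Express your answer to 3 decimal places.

0.104

P(Machine=M5) = 0.082 + 0.020 + 0.140 = 0.242.
P(Quality=minor) = 0.110 + 0.110 + 0.040 + 0.148 + 0.020 = 0.428.
Product: 0.242 × 0.428 = 0.104.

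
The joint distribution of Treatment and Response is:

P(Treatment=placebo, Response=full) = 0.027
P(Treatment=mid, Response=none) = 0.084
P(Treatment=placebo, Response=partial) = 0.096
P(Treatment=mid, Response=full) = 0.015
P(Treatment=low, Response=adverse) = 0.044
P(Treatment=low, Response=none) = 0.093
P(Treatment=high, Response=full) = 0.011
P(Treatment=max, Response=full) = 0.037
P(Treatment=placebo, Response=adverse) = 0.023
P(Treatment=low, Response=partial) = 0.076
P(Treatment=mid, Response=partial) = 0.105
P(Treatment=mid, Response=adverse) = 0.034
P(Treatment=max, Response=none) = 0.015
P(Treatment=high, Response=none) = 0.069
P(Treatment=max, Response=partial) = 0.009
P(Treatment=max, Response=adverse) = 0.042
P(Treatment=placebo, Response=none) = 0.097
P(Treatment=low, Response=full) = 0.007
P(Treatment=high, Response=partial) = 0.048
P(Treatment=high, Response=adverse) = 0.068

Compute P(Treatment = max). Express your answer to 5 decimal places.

P(Treatment=max) = 0.015 + 0.009 + 0.037 + 0.042 = 0.103.

0.10300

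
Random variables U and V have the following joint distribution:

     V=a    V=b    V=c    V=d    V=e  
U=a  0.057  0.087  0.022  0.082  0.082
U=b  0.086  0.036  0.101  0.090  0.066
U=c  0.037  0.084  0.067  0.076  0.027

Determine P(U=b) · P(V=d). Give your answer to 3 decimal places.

0.094

P(U=b) = 0.086 + 0.036 + 0.101 + 0.090 + 0.066 = 0.379.
P(V=d) = 0.082 + 0.090 + 0.076 = 0.248.
Product: 0.379 × 0.248 = 0.094.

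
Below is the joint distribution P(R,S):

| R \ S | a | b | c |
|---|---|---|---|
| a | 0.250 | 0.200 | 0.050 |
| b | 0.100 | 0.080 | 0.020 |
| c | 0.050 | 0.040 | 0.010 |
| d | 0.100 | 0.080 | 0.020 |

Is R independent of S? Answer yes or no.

yes

Every cell satisfies P(R,S) = P(R)·P(S). For instance P(R=b) = 0.200, P(S=b) = 0.400, and 0.200×0.400 = 0.080 matches the joint entry. So R and S are independent.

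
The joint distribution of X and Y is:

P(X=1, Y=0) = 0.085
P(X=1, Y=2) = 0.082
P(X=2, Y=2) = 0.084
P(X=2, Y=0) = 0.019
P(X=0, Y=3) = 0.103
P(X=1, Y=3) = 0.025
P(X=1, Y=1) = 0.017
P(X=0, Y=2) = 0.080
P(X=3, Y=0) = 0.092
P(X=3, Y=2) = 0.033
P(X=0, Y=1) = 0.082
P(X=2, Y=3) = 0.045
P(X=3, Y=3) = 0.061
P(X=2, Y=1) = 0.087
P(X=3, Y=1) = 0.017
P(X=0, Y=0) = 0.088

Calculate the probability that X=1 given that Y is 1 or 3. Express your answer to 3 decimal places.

0.096

P(Y=1) = 0.082 + 0.017 + 0.087 + 0.017 = 0.203.
P(Y=3) = 0.103 + 0.025 + 0.045 + 0.061 = 0.234.
P(Y ∈ {1, 3}) = 0.203 + 0.234 = 0.437; P(X=1, Y ∈ {1, 3}) = 0.017 + 0.025 = 0.042.
P(X=1 | Y ∈ {1, 3}) = 0.042/0.437 = 0.096.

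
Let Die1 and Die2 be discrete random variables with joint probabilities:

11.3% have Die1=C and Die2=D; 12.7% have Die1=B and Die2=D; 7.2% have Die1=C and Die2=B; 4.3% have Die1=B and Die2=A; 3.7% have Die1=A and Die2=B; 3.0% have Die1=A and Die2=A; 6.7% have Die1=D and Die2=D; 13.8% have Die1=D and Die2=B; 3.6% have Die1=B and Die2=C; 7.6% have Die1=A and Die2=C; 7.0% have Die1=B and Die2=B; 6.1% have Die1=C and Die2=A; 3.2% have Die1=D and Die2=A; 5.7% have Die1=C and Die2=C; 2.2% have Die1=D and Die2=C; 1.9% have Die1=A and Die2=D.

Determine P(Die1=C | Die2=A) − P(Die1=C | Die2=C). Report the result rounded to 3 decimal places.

P(Die2=A) = 0.030 + 0.043 + 0.061 + 0.032 = 0.166; P(Die1=C | Die2=A) = 0.061/0.166 = 0.3675.
P(Die2=C) = 0.076 + 0.036 + 0.057 + 0.022 = 0.191; P(Die1=C | Die2=C) = 0.057/0.191 = 0.2984.
Difference = 0.069.

0.069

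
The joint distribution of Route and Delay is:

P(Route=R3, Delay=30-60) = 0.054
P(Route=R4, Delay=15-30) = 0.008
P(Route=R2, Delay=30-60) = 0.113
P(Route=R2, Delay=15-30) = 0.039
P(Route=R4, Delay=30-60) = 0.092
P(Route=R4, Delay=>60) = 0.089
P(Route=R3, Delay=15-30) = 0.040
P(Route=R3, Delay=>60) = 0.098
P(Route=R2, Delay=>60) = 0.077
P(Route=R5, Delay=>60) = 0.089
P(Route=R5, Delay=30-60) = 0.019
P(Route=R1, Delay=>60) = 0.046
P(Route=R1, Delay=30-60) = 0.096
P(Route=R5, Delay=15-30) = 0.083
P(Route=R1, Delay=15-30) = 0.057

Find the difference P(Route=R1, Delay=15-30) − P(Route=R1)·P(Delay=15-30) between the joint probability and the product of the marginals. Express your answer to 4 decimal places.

P(Route=R1) = 0.057 + 0.096 + 0.046 = 0.199.
P(Delay=15-30) = 0.057 + 0.039 + 0.040 + 0.008 + 0.083 = 0.227.
P(Route=R1, Delay=15-30) − P(Route=R1)P(Delay=15-30) = 0.057 − 0.199×0.227 = 0.0118.

0.0118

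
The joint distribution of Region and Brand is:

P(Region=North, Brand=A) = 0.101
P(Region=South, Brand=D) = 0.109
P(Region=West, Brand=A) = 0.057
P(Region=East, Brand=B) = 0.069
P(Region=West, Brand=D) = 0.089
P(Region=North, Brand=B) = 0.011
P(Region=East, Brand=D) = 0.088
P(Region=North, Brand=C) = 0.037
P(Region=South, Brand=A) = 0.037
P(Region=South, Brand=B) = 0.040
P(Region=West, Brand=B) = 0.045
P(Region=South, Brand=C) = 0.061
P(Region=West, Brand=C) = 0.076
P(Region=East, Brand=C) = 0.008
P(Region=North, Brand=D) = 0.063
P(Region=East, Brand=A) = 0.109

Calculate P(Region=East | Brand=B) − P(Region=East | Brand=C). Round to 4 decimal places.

0.3742

P(Brand=B) = 0.011 + 0.040 + 0.069 + 0.045 = 0.165; P(Region=East | Brand=B) = 0.069/0.165 = 0.41818.
P(Brand=C) = 0.037 + 0.061 + 0.008 + 0.076 = 0.182; P(Region=East | Brand=C) = 0.008/0.182 = 0.04396.
Difference = 0.3742.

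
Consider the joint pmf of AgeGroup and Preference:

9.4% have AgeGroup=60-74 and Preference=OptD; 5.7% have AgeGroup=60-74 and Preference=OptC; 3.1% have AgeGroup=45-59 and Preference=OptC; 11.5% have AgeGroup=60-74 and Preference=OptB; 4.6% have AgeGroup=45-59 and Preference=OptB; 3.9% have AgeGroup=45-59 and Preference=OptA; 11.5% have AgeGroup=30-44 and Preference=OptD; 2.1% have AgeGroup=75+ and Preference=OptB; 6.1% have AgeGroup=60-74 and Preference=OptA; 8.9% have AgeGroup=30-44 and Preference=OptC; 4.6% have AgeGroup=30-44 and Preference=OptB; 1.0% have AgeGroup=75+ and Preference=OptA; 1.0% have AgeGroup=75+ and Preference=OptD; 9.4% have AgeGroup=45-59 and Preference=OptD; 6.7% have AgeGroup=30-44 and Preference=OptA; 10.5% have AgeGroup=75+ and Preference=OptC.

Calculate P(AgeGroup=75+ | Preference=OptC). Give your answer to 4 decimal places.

P(Preference=OptC) = 0.089 + 0.031 + 0.057 + 0.105 = 0.282.
P(AgeGroup=75+ | Preference=OptC) = 0.105/0.282 = 0.3723.

0.3723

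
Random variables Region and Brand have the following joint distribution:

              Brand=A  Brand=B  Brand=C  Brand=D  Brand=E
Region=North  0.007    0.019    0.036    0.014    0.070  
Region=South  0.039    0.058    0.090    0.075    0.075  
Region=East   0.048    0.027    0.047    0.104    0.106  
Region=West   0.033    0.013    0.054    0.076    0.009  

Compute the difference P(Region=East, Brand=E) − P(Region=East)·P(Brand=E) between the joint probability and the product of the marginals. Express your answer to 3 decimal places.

P(Region=East) = 0.048 + 0.027 + 0.047 + 0.104 + 0.106 = 0.332.
P(Brand=E) = 0.070 + 0.075 + 0.106 + 0.009 = 0.260.
P(Region=East, Brand=E) − P(Region=East)P(Brand=E) = 0.106 − 0.332×0.260 = 0.020.

0.020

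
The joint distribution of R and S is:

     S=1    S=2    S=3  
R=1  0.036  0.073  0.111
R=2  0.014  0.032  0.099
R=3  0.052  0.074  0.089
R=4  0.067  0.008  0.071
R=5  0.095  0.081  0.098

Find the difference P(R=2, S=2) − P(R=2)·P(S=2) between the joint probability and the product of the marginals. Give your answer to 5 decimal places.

P(R=2) = 0.014 + 0.032 + 0.099 = 0.145.
P(S=2) = 0.073 + 0.032 + 0.074 + 0.008 + 0.081 = 0.268.
P(R=2, S=2) − P(R=2)P(S=2) = 0.032 − 0.145×0.268 = -0.00686.

-0.00686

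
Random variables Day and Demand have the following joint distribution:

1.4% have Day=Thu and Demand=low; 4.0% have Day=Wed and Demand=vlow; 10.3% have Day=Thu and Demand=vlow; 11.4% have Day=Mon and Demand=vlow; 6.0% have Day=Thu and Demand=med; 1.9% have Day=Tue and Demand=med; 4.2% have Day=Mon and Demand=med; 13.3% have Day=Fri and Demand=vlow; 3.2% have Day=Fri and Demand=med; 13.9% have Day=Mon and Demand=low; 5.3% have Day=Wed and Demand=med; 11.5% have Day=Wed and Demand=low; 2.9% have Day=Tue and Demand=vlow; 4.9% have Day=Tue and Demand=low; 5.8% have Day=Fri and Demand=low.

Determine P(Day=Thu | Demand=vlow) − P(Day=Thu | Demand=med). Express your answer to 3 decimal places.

P(Demand=vlow) = 0.114 + 0.029 + 0.040 + 0.103 + 0.133 = 0.419; P(Day=Thu | Demand=vlow) = 0.103/0.419 = 0.2458.
P(Demand=med) = 0.042 + 0.019 + 0.053 + 0.060 + 0.032 = 0.206; P(Day=Thu | Demand=med) = 0.060/0.206 = 0.2913.
Difference = -0.045.

-0.045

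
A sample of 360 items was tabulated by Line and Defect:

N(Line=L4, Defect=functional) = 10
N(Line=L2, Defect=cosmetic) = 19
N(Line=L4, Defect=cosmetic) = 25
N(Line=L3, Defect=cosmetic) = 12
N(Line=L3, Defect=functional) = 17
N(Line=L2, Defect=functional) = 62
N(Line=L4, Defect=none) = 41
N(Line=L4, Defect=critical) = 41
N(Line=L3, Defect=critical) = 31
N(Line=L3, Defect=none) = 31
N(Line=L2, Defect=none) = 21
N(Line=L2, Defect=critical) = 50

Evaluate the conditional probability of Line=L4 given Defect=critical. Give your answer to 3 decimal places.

0.336

Total with Defect=critical: 50 + 31 + 41 = 122.
P(Line=L4 | Defect=critical) = 41/122 = 0.336.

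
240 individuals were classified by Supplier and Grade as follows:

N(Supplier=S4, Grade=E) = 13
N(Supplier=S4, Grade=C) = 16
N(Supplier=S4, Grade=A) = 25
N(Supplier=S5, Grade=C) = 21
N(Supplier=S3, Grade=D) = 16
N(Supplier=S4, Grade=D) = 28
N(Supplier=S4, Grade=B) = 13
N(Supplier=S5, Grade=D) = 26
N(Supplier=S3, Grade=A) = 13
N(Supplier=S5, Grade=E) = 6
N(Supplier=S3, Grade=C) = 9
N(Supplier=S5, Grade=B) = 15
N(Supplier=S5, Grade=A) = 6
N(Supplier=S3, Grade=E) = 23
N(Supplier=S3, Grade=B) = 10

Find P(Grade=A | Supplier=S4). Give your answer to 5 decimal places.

Total with Supplier=S4: 25 + 13 + 16 + 28 + 13 = 95.
P(Grade=A | Supplier=S4) = 25/95 = 0.26316.

0.26316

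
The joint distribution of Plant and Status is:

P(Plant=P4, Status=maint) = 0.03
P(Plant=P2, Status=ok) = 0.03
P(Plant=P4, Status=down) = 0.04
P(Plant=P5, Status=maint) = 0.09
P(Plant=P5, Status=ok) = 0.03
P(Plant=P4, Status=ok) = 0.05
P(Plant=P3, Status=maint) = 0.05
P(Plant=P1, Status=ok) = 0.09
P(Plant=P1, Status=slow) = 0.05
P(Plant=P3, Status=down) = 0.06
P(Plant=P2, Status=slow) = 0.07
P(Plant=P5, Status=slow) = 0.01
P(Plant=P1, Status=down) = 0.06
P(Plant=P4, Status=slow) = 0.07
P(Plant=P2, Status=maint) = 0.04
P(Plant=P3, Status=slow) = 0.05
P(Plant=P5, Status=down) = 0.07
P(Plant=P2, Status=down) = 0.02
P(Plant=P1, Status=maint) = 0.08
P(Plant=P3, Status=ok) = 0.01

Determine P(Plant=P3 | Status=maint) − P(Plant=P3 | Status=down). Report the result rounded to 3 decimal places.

-0.068

P(Status=maint) = 0.08 + 0.04 + 0.05 + 0.03 + 0.09 = 0.29; P(Plant=P3 | Status=maint) = 0.05/0.29 = 0.1724.
P(Status=down) = 0.06 + 0.02 + 0.06 + 0.04 + 0.07 = 0.25; P(Plant=P3 | Status=down) = 0.06/0.25 = 0.2400.
Difference = -0.068.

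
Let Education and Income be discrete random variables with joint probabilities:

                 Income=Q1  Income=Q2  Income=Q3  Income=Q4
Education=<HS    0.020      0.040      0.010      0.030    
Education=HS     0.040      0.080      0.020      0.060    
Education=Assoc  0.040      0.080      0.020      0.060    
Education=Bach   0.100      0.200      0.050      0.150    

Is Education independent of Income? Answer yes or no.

Every cell satisfies P(Education,Income) = P(Education)·P(Income). For instance P(Education=HS) = 0.200, P(Income=Q4) = 0.300, and 0.200×0.300 = 0.060 matches the joint entry. So Education and Income are independent.

yes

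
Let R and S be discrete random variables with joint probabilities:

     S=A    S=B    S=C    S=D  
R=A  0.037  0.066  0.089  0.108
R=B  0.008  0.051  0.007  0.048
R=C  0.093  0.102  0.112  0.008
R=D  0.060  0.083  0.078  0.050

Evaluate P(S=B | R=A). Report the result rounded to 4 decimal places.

0.2200

P(R=A) = 0.037 + 0.066 + 0.089 + 0.108 = 0.300.
P(S=B | R=A) = 0.066/0.300 = 0.2200.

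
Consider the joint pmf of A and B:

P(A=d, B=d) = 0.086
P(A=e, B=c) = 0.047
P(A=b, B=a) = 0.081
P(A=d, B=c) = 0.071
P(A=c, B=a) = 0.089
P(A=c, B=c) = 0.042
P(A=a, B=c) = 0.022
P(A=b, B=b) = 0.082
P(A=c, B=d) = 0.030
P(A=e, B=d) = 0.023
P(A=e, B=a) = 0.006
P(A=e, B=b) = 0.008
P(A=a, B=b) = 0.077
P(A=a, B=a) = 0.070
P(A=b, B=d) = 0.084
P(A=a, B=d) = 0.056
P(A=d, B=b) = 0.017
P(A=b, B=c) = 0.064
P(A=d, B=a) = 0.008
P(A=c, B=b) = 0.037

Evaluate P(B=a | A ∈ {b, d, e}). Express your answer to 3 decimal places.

P(A=b) = 0.081 + 0.082 + 0.064 + 0.084 = 0.311.
P(A=d) = 0.008 + 0.017 + 0.071 + 0.086 = 0.182.
P(A=e) = 0.006 + 0.008 + 0.047 + 0.023 = 0.084.
P(A ∈ {b, d, e}) = 0.311 + 0.182 + 0.084 = 0.577; P(B=a, A ∈ {b, d, e}) = 0.081 + 0.008 + 0.006 = 0.095.
P(B=a | A ∈ {b, d, e}) = 0.095/0.577 = 0.165.

0.165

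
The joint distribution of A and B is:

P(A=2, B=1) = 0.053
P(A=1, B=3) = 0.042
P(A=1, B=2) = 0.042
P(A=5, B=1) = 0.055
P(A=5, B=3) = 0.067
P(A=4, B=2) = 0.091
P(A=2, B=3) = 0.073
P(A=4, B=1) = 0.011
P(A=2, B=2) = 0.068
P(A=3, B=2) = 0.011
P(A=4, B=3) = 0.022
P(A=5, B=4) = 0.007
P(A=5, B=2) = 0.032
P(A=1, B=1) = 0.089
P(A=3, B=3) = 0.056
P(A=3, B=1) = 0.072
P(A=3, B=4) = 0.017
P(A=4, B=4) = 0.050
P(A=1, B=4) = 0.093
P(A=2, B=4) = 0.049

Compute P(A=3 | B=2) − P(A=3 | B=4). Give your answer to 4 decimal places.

P(B=2) = 0.042 + 0.068 + 0.011 + 0.091 + 0.032 = 0.244; P(A=3 | B=2) = 0.011/0.244 = 0.04508.
P(B=4) = 0.093 + 0.049 + 0.017 + 0.050 + 0.007 = 0.216; P(A=3 | B=4) = 0.017/0.216 = 0.07870.
Difference = -0.0336.

-0.0336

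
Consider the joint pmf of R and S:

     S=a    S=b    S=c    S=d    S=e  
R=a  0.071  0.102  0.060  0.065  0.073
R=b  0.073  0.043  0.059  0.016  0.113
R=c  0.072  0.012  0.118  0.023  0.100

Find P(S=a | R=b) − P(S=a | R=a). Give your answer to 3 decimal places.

P(R=b) = 0.073 + 0.043 + 0.059 + 0.016 + 0.113 = 0.304; P(S=a | R=b) = 0.073/0.304 = 0.2401.
P(R=a) = 0.071 + 0.102 + 0.060 + 0.065 + 0.073 = 0.371; P(S=a | R=a) = 0.071/0.371 = 0.1914.
Difference = 0.049.

0.049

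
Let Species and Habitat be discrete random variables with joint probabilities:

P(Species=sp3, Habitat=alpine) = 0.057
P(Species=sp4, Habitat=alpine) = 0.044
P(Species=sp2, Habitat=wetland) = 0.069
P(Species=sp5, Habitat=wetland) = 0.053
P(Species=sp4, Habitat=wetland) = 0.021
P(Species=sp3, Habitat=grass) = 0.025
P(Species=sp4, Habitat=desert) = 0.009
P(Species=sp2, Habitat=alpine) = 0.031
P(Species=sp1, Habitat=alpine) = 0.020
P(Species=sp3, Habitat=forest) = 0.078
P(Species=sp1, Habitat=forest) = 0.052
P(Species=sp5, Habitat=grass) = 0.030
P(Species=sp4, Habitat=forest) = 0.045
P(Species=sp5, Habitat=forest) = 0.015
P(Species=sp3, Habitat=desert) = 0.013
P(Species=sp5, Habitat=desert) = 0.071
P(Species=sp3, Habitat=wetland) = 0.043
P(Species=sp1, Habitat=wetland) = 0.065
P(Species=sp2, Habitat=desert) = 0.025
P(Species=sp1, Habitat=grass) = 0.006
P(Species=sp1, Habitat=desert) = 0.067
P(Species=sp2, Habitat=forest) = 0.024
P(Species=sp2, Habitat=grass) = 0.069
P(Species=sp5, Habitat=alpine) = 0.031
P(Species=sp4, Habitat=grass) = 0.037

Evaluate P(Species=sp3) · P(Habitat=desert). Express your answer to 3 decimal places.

0.040

P(Species=sp3) = 0.078 + 0.025 + 0.043 + 0.013 + 0.057 = 0.216.
P(Habitat=desert) = 0.067 + 0.025 + 0.013 + 0.009 + 0.071 = 0.185.
Product: 0.216 × 0.185 = 0.040.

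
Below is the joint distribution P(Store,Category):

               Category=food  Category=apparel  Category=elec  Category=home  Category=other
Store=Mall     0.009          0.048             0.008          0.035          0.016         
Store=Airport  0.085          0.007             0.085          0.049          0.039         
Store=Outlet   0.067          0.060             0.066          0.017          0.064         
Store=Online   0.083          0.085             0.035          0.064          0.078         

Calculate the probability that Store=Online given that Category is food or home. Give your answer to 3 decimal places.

0.359

P(Category=food) = 0.009 + 0.085 + 0.067 + 0.083 = 0.244.
P(Category=home) = 0.035 + 0.049 + 0.017 + 0.064 = 0.165.
P(Category ∈ {food, home}) = 0.244 + 0.165 = 0.409; P(Store=Online, Category ∈ {food, home}) = 0.083 + 0.064 = 0.147.
P(Store=Online | Category ∈ {food, home}) = 0.147/0.409 = 0.359.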